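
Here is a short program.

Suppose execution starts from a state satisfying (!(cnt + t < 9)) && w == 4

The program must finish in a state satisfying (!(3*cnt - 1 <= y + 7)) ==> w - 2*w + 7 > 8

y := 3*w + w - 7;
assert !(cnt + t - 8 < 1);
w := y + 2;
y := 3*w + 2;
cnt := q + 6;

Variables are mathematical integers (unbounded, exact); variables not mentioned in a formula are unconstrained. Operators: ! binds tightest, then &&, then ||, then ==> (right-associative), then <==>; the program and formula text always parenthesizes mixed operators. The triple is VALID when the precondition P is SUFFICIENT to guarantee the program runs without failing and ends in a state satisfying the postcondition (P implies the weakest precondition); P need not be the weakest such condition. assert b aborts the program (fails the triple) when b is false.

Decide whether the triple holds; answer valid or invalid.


Working backward. After the program, the postcondition (!(3*cnt - 1 <= y + 7)) ==> w - 2*w + 7 > 8 must hold; in canonical form it is (!(3*cnt <= y + 8)) ==> w < -1.
Before cnt := q + 6: (!(3*q <= y - 10)) ==> w < -1
Before y := 3*w + 2: (!(3*q <= 3*w - 8)) ==> w < -1
Before w := y + 2: (!(3*q <= 3*y - 2)) ==> y < -3
Before assert !(cnt + t - 8 < 1): (!(cnt + t < 9)) && ((!(3*q <= 3*y - 2)) ==> y < -3)
Before y := 3*w + w - 7: (!(cnt + t < 9)) && ((!(3*q <= 12*w - 23)) ==> 4*w < 4)
The weakest precondition is (!(cnt + t < 9)) && ((!(3*q <= 12*w - 23)) ==> 4*w < 4).
Check whether (!(cnt + t < 9)) && w == 4 implies it.
Countermodel: at the initial state cnt = 9, q = 9, t = 0, w = 4, the precondition holds but the weakest precondition fails.
Answer: invalid


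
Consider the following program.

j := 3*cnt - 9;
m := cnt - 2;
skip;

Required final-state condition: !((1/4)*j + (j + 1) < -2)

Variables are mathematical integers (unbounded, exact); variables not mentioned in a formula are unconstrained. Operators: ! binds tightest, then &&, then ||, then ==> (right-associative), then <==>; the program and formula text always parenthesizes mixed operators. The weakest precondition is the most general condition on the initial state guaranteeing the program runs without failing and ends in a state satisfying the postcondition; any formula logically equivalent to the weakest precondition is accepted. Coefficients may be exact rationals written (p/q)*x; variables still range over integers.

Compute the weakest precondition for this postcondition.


Working backward. After the program, the postcondition !((1/4)*j + (j + 1) < -2) must hold; in canonical form it is !((5/4)*j < -3).
Before skip: !((5/4)*j < -3)
Before m := cnt - 2: !((5/4)*j < -3)
Before j := 3*cnt - 9: !((15/4)*cnt < 33/4)
Answer: WP = !((15/4)*cnt < 33/4)


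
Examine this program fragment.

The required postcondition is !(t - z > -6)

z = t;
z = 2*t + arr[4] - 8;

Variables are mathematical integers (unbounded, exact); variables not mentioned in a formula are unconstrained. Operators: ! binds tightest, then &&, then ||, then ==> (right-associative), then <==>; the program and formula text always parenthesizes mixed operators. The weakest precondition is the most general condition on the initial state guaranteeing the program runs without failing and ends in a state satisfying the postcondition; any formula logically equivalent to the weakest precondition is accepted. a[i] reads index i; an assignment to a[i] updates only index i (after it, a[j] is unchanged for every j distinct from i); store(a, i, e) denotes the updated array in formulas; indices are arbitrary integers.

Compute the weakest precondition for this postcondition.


Working backward. After the program, the postcondition !(t - z > -6) must hold; in canonical form it is !(t > z - 6).
Before z := 2*t + arr[4] - 8: !(arr[4] + t < 14)
Before z := t: !(arr[4] + t < 14)
Answer: WP = !(arr[4] + t < 14)


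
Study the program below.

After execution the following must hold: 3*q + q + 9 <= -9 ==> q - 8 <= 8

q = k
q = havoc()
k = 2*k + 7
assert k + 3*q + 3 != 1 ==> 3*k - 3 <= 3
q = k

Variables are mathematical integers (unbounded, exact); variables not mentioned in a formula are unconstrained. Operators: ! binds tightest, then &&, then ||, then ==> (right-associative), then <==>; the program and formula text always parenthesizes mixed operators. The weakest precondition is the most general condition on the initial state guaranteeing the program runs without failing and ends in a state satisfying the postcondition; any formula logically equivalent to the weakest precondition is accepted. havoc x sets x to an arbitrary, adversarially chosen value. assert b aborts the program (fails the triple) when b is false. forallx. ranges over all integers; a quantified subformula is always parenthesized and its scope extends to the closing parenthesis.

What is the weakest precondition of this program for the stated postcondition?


Working backward. After the program, the postcondition 3*q + q + 9 <= -9 ==> q - 8 <= 8 must hold; in canonical form it is 4*q <= -18 ==> q <= 16.
Before q := k: 4*k <= -18 ==> k <= 16
Before assert k + 3*q + 3 != 1 ==> 3*k - 3 <= 3: (k + 3*q != -2 ==> 3*k <= 6) && (4*k <= -18 ==> k <= 16)
Before k := 2*k + 7: (2*k + 3*q != -9 ==> 6*k <= -15) && (8*k <= -46 ==> 2*k <= 9)
Before havoc q: forall q_1. ((2*k + 3*q_1 != -9 ==> 6*k <= -15) && (8*k <= -46 ==> 2*k <= 9))
Before q := k: forall q_1. ((2*k + 3*q_1 != -9 ==> 6*k <= -15) && (8*k <= -46 ==> 2*k <= 9))
Answer: WP = forall q_1. ((2*k + 3*q_1 != -9 ==> 6*k <= -15) && (8*k <= -46 ==> 2*k <= 9))


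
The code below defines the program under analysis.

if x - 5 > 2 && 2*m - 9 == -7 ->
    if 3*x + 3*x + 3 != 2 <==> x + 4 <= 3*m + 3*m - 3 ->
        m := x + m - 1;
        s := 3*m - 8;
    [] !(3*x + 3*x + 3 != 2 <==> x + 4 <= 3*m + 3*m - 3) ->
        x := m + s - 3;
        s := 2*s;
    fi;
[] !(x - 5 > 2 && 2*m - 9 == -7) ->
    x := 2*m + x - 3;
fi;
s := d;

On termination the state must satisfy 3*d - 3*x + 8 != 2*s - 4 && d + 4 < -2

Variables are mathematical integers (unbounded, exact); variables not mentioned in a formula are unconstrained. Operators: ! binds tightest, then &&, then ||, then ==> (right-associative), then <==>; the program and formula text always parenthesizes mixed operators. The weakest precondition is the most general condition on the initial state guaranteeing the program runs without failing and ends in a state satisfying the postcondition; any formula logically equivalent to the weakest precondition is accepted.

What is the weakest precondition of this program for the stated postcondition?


Working backward. After the program, the postcondition 3*d - 3*x + 8 != 2*s - 4 && d + 4 < -2 must hold; in canonical form it is 3*d != 2*s + 3*x - 12 && d < -6.
Before s := d: d != 3*x - 12 && d < -6
Then branch requires ((6*x != -1 <==> x <= 6*m - 7) ==> (d != 3*x - 12 && d < -6)) && ((!(6*x != -1 <==> x <= 6*m - 7)) ==> (d != 3*m + 3*s - 21 && d < -6)); else branch requires d != 6*m + 3*x - 21 && d < -6.
Before the if: ((x > 7 && 2*m == 2) ==> (((6*x != -1 <==> x <= 6*m - 7) ==> (d != 3*x - 12 && d < -6)) && ((!(6*x != -1 <==> x <= 6*m - 7)) ==> (d != 3*m + 3*s - 21 && d < -6)))) && ((!(x > 7 && 2*m == 2)) ==> (d != 6*m + 3*x - 21 && d < -6))
Answer: WP = ((x > 7 && 2*m == 2) ==> (((6*x != -1 <==> x <= 6*m - 7) ==> (d != 3*x - 12 && d < -6)) && ((!(6*x != -1 <==> x <= 6*m - 7)) ==> (d != 3*m + 3*s - 21 && d < -6)))) && ((!(x > 7 && 2*m == 2)) ==> (d != 6*m + 3*x - 21 && d < -6))


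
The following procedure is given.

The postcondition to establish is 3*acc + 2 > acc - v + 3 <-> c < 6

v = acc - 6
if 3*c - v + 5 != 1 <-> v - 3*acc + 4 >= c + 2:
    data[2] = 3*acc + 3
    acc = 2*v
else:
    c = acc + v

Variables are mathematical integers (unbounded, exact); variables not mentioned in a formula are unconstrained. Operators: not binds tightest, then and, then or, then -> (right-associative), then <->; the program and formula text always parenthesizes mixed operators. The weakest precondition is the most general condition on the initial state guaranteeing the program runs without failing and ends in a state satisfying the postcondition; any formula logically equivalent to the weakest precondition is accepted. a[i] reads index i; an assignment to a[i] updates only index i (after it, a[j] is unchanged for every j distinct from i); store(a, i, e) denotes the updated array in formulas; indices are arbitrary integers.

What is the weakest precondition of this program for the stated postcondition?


Working backward. After the program, the postcondition 3*acc + 2 > acc - v + 3 <-> c < 6 must hold; in canonical form it is 2*acc + v > 1 <-> c < 6.
Then branch requires 5*v > 1 <-> c < 6; else branch requires 2*acc + v > 1 <-> acc + v < 6.
Before the if: ((3*c != v - 4 <-> v >= 3*acc + c - 2) -> (5*v > 1 <-> c < 6)) and ((not (3*c != v - 4 <-> v >= 3*acc + c - 2)) -> (2*acc + v > 1 <-> acc + v < 6))
Before v := acc - 6: ((3*c != acc - 10 <-> 2*acc + c <= -4) -> (5*acc > 31 <-> c < 6)) and ((not (3*c != acc - 10 <-> 2*acc + c <= -4)) -> (3*acc > 7 <-> 2*acc < 12))
Answer: WP = ((3*c != acc - 10 <-> 2*acc + c <= -4) -> (5*acc > 31 <-> c < 6)) and ((not (3*c != acc - 10 <-> 2*acc + c <= -4)) -> (3*acc > 7 <-> 2*acc < 12))


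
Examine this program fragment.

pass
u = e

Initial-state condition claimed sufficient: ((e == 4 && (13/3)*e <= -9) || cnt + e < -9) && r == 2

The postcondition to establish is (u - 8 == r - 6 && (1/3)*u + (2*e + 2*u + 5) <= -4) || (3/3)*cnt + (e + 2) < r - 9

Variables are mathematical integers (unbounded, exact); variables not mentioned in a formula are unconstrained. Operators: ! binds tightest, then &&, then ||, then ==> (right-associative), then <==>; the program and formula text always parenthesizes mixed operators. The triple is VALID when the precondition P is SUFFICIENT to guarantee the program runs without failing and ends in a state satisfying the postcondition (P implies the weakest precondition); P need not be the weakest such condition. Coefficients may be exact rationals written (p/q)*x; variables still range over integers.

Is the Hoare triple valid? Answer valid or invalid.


Working backward. After the program, the postcondition (u - 8 == r - 6 && (1/3)*u + (2*e + 2*u + 5) <= -4) || (3/3)*cnt + (e + 2) < r - 9 must hold; in canonical form it is (u == r + 2 && 2*e + (7/3)*u <= -9) || cnt + e < r - 11.
Before u := e: (e == r + 2 && (13/3)*e <= -9) || cnt + e < r - 11
Before skip: (e == r + 2 && (13/3)*e <= -9) || cnt + e < r - 11
The weakest precondition is (e == r + 2 && (13/3)*e <= -9) || cnt + e < r - 11.
Check whether ((e == 4 && (13/3)*e <= -9) || cnt + e < -9) && r == 2 implies it.
Every state satisfying the precondition satisfies the weakest precondition: the implication holds.
Answer: valid


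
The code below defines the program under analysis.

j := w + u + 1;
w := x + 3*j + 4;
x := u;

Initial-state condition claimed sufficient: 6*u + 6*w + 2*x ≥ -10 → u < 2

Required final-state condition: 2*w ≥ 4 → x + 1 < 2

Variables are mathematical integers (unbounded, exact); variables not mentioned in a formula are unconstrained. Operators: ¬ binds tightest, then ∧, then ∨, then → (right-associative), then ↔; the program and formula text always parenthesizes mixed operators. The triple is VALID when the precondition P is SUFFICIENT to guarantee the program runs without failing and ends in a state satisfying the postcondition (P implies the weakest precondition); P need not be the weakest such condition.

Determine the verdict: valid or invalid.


Working backward. After the program, the postcondition 2*w ≥ 4 → x + 1 < 2 must hold; in canonical form it is 2*w ≥ 4 → x < 1.
Before x := u: 2*w ≥ 4 → u < 1
Before w := x + 3*j + 4: 6*j + 2*x ≥ -4 → u < 1
Before j := w + u + 1: 6*u + 6*w + 2*x ≥ -10 → u < 1
The weakest precondition is 6*u + 6*w + 2*x ≥ -10 → u < 1.
Check whether 6*u + 6*w + 2*x ≥ -10 → u < 2 implies it.
Countermodel: at the initial state u = 1, w = 0, x = 0, the precondition holds but the weakest precondition fails.
Answer: invalid


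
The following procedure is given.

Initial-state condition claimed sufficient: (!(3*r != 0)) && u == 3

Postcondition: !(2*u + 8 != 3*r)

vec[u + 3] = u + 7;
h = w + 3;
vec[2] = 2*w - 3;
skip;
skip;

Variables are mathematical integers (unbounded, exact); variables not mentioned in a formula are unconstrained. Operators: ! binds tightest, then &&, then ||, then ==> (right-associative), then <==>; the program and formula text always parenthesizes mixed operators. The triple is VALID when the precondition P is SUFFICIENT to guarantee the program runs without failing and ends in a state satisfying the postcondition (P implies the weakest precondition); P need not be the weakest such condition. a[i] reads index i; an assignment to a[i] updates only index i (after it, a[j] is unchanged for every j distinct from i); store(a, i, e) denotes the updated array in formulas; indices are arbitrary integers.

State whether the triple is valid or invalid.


Working backward. After the program, the postcondition !(2*u + 8 != 3*r) must hold; in canonical form it is !(2*u != 3*r - 8).
Before skip: !(2*u != 3*r - 8)
Before skip: !(2*u != 3*r - 8)
Before vec[2] := 2*w - 3: !(2*u != 3*r - 8)
Before h := w + 3: !(2*u != 3*r - 8)
Before vec[u + 3] := u + 7: !(2*u != 3*r - 8)
The weakest precondition is !(2*u != 3*r - 8).
Check whether (!(3*r != 0)) && u == 3 implies it.
Countermodel: at the initial state r = 0, u = 3, the precondition holds but the weakest precondition fails.
Answer: invalid


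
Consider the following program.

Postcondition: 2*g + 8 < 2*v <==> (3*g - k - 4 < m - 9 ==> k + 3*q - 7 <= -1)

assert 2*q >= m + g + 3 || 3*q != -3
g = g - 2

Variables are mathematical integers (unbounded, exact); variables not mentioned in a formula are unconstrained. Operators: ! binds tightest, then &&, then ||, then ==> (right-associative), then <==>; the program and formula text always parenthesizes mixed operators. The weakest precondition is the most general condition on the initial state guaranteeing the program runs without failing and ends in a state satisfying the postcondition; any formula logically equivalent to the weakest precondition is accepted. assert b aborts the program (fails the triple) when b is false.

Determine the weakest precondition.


Working backward. After the program, the postcondition 2*g + 8 < 2*v <==> (3*g - k - 4 < m - 9 ==> k + 3*q - 7 <= -1) must hold; in canonical form it is 2*g < 2*v - 8 <==> (3*g < k + m - 5 ==> k + 3*q <= 6).
Before g := g - 2: 2*g < 2*v - 4 <==> (3*g < k + m + 1 ==> k + 3*q <= 6)
Before assert 2*q >= m + g + 3 || 3*q != -3: (2*q >= g + m + 3 || 3*q != -3) && (2*g < 2*v - 4 <==> (3*g < k + m + 1 ==> k + 3*q <= 6))
Answer: WP = (2*q >= g + m + 3 || 3*q != -3) && (2*g < 2*v - 4 <==> (3*g < k + m + 1 ==> k + 3*q <= 6))


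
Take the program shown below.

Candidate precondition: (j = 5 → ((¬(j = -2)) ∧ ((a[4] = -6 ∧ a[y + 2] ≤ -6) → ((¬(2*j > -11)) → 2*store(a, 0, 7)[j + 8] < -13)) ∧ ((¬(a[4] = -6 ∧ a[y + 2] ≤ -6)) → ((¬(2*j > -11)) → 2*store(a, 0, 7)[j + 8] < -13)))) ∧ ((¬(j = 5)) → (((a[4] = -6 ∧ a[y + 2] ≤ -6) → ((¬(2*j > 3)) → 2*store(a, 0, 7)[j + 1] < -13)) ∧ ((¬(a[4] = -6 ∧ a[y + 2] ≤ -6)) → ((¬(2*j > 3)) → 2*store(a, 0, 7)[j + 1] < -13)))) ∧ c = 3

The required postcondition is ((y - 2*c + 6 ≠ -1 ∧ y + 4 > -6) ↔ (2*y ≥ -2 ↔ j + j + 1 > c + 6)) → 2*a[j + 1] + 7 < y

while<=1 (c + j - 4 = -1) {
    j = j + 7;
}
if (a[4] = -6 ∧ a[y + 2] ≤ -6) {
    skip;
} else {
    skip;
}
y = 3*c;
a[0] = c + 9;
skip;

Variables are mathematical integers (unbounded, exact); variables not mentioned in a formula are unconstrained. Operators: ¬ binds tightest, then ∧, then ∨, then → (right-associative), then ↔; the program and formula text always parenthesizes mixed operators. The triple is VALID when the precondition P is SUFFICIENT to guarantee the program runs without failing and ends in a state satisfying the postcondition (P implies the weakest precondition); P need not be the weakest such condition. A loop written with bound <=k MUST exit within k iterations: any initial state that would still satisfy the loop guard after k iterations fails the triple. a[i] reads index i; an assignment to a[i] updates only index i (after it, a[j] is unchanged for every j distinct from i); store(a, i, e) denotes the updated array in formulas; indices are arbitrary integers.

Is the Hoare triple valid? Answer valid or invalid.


Working backward. After the program, the postcondition ((y - 2*c + 6 ≠ -1 ∧ y + 4 > -6) ↔ (2*y ≥ -2 ↔ j + j + 1 > c + 6)) → 2*a[j + 1] + 7 < y must hold; in canonical form it is ((y ≠ 2*c - 7 ∧ y > -10) ↔ (2*y ≥ -2 ↔ 2*j > c + 5)) → 2*a[j + 1] < y - 7.
Before skip: ((y ≠ 2*c - 7 ∧ y > -10) ↔ (2*y ≥ -2 ↔ 2*j > c + 5)) → 2*a[j + 1] < y - 7
Before a[0] := c + 9: ((y ≠ 2*c - 7 ∧ y > -10) ↔ (2*y ≥ -2 ↔ 2*j > c + 5)) → 2*store(a, 0, c + 9)[j + 1] < y - 7
Before y := 3*c: ((c ≠ -7 ∧ 3*c > -10) ↔ (6*c ≥ -2 ↔ 2*j > c + 5)) → 2*store(a, 0, c + 9)[j + 1] < 3*c - 7
Then branch requires ((c ≠ -7 ∧ 3*c > -10) ↔ (6*c ≥ -2 ↔ 2*j > c + 5)) → 2*store(a, 0, c + 9)[j + 1] < 3*c - 7; else branch requires ((c ≠ -7 ∧ 3*c > -10) ↔ (6*c ≥ -2 ↔ 2*j > c + 5)) → 2*store(a, 0, c + 9)[j + 1] < 3*c - 7.
Before the if: ((a[4] = -6 ∧ a[y + 2] ≤ -6) → (((c ≠ -7 ∧ 3*c > -10) ↔ (6*c ≥ -2 ↔ 2*j > c + 5)) → 2*store(a, 0, c + 9)[j + 1] < 3*c - 7)) ∧ ((¬(a[4] = -6 ∧ a[y + 2] ≤ -6)) → (((c ≠ -7 ∧ 3*c > -10) ↔ (6*c ≥ -2 ↔ 2*j > c + 5)) → 2*store(a, 0, c + 9)[j + 1] < 3*c - 7))
Before the loop (bound <=1), unroll the exhaustion recursion (WP_0 = exit-now case; WP_j = one more guarded iteration, up to j = 1):
  WP_0: (¬(c + j = 3)) ∧ ((a[4] = -6 ∧ a[y + 2] ≤ -6) → (((c ≠ -7 ∧ 3*c > -10) ↔ (6*c ≥ -2 ↔ 2*j > c + 5)) → 2*store(a, 0, c + 9)[j + 1] < 3*c - 7)) ∧ ((¬(a[4] = -6 ∧ a[y + 2] ≤ -6)) → (((c ≠ -7 ∧ 3*c > -10) ↔ (6*c ≥ -2 ↔ 2*j > c + 5)) → 2*store(a, 0, c + 9)[j + 1] < 3*c - 7))
  WP_1: (c + j = 3 → ((¬(c + j = -4)) ∧ ((a[4] = -6 ∧ a[y + 2] ≤ -6) → (((c ≠ -7 ∧ 3*c > -10) ↔ (6*c ≥ -2 ↔ 2*j > c - 9)) → 2*store(a, 0, c + 9)[j + 8] < 3*c - 7)) ∧ ((¬(a[4] = -6 ∧ a[y + 2] ≤ -6)) → (((c ≠ -7 ∧ 3*c > -10) ↔ (6*c ≥ -2 ↔ 2*j > c - 9)) → 2*store(a, 0, c + 9)[j + 8] < 3*c - 7)))) ∧ ((¬(c + j = 3)) → (((a[4] = -6 ∧ a[y + 2] ≤ -6) → (((c ≠ -7 ∧ 3*c > -10) ↔ (6*c ≥ -2 ↔ 2*j > c + 5)) → 2*store(a, 0, c + 9)[j + 1] < 3*c - 7)) ∧ ((¬(a[4] = -6 ∧ a[y + 2] ≤ -6)) → (((c ≠ -7 ∧ 3*c > -10) ↔ (6*c ≥ -2 ↔ 2*j > c + 5)) → 2*store(a, 0, c + 9)[j + 1] < 3*c - 7))))
So before the loop: (c + j = 3 → ((¬(c + j = -4)) ∧ ((a[4] = -6 ∧ a[y + 2] ≤ -6) → (((c ≠ -7 ∧ 3*c > -10) ↔ (6*c ≥ -2 ↔ 2*j > c - 9)) → 2*store(a, 0, c + 9)[j + 8] < 3*c - 7)) ∧ ((¬(a[4] = -6 ∧ a[y + 2] ≤ -6)) → (((c ≠ -7 ∧ 3*c > -10) ↔ (6*c ≥ -2 ↔ 2*j > c - 9)) → 2*store(a, 0, c + 9)[j + 8] < 3*c - 7)))) ∧ ((¬(c + j = 3)) → (((a[4] = -6 ∧ a[y + 2] ≤ -6) → (((c ≠ -7 ∧ 3*c > -10) ↔ (6*c ≥ -2 ↔ 2*j > c + 5)) → 2*store(a, 0, c + 9)[j + 1] < 3*c - 7)) ∧ ((¬(a[4] = -6 ∧ a[y + 2] ≤ -6)) → (((c ≠ -7 ∧ 3*c > -10) ↔ (6*c ≥ -2 ↔ 2*j > c + 5)) → 2*store(a, 0, c + 9)[j + 1] < 3*c - 7))))
The weakest precondition is (c + j = 3 → ((¬(c + j = -4)) ∧ ((a[4] = -6 ∧ a[y + 2] ≤ -6) → (((c ≠ -7 ∧ 3*c > -10) ↔ (6*c ≥ -2 ↔ 2*j > c - 9)) → 2*store(a, 0, c + 9)[j + 8] < 3*c - 7)) ∧ ((¬(a[4] = -6 ∧ a[y + 2] ≤ -6)) → (((c ≠ -7 ∧ 3*c > -10) ↔ (6*c ≥ -2 ↔ 2*j > c - 9)) → 2*store(a, 0, c + 9)[j + 8] < 3*c - 7)))) ∧ ((¬(c + j = 3)) → (((a[4] = -6 ∧ a[y + 2] ≤ -6) → (((c ≠ -7 ∧ 3*c > -10) ↔ (6*c ≥ -2 ↔ 2*j > c + 5)) → 2*store(a, 0, c + 9)[j + 1] < 3*c - 7)) ∧ ((¬(a[4] = -6 ∧ a[y + 2] ≤ -6)) → (((c ≠ -7 ∧ 3*c > -10) ↔ (6*c ≥ -2 ↔ 2*j > c + 5)) → 2*store(a, 0, c + 9)[j + 1] < 3*c - 7)))).
Check whether (j = 5 → ((¬(j = -2)) ∧ ((a[4] = -6 ∧ a[y + 2] ≤ -6) → ((¬(2*j > -11)) → 2*store(a, 0, 7)[j + 8] < -13)) ∧ ((¬(a[4] = -6 ∧ a[y + 2] ≤ -6)) → ((¬(2*j > -11)) → 2*store(a, 0, 7)[j + 8] < -13)))) ∧ ((¬(j = 5)) → (((a[4] = -6 ∧ a[y + 2] ≤ -6) → ((¬(2*j > 3)) → 2*store(a, 0, 7)[j + 1] < -13)) ∧ ((¬(a[4] = -6 ∧ a[y + 2] ≤ -6)) → ((¬(2*j > 3)) → 2*store(a, 0, 7)[j + 1] < -13)))) ∧ c = 3 implies it.
Countermodel: at the initial state a = {[0] = 2, [3] = -15527, [4] = -6, [6] = 1, [13] = 2, elsewhere 2}, c = 3, j = 5, y = 1, the precondition holds but the weakest precondition fails.
Answer: invalid


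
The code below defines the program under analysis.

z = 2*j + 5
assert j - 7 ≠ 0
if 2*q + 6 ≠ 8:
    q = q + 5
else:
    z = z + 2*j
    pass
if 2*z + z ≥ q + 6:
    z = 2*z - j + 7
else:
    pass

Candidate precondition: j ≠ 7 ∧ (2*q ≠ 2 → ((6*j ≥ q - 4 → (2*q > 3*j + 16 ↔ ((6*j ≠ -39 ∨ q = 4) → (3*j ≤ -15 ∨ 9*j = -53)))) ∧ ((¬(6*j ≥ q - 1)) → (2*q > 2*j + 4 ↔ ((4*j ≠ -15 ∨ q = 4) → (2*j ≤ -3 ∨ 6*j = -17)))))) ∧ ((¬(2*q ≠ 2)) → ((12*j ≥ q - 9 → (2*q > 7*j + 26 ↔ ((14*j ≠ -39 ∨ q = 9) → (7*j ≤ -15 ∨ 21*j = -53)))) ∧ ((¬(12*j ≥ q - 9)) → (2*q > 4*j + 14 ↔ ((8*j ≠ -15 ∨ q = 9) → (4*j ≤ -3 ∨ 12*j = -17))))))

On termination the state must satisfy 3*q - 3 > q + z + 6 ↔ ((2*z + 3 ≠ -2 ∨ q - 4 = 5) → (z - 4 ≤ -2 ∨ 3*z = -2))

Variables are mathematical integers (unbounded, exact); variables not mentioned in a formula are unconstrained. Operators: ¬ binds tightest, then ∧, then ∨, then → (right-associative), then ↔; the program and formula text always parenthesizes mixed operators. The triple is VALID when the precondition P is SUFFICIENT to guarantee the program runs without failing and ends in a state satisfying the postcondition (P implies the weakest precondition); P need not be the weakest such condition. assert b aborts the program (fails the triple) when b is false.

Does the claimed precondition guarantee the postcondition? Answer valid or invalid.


Working backward. After the program, the postcondition 3*q - 3 > q + z + 6 ↔ ((2*z + 3 ≠ -2 ∨ q - 4 = 5) → (z - 4 ≤ -2 ∨ 3*z = -2)) must hold; in canonical form it is 2*q > z + 9 ↔ ((2*z ≠ -5 ∨ q = 9) → (z ≤ 2 ∨ 3*z = -2)).
Then branch requires j + 2*q > 2*z + 16 ↔ ((4*z ≠ 2*j - 19 ∨ q = 9) → (2*z ≤ j - 5 ∨ 6*z = 3*j - 23)); else branch requires 2*q > z + 9 ↔ ((2*z ≠ -5 ∨ q = 9) → (z ≤ 2 ∨ 3*z = -2)).
Before the if: (3*z ≥ q + 6 → (j + 2*q > 2*z + 16 ↔ ((4*z ≠ 2*j - 19 ∨ q = 9) → (2*z ≤ j - 5 ∨ 6*z = 3*j - 23)))) ∧ ((¬(3*z ≥ q + 6)) → (2*q > z + 9 ↔ ((2*z ≠ -5 ∨ q = 9) → (z ≤ 2 ∨ 3*z = -2))))
Then branch requires (3*z ≥ q + 11 → (j + 2*q > 2*z + 6 ↔ ((4*z ≠ 2*j - 19 ∨ q = 4) → (2*z ≤ j - 5 ∨ 6*z = 3*j - 23)))) ∧ ((¬(3*z ≥ q + 11)) → (2*q > z - 1 ↔ ((2*z ≠ -5 ∨ q = 4) → (z ≤ 2 ∨ 3*z = -2)))); else branch requires (6*j + 3*z ≥ q + 6 → (2*q > 3*j + 2*z + 16 ↔ ((6*j + 4*z ≠ -19 ∨ q = 9) → (3*j + 2*z ≤ -5 ∨ 9*j + 6*z = -23)))) ∧ ((¬(6*j + 3*z ≥ q + 6)) → (2*q > 2*j + z + 9 ↔ ((4*j + 2*z ≠ -5 ∨ q = 9) → (2*j + z ≤ 2 ∨ 6*j + 3*z = -2)))).
Before the if: (2*q ≠ 2 → ((3*z ≥ q + 11 → (j + 2*q > 2*z + 6 ↔ ((4*z ≠ 2*j - 19 ∨ q = 4) → (2*z ≤ j - 5 ∨ 6*z = 3*j - 23)))) ∧ ((¬(3*z ≥ q + 11)) → (2*q > z - 1 ↔ ((2*z ≠ -5 ∨ q = 4) → (z ≤ 2 ∨ 3*z = -2)))))) ∧ ((¬(2*q ≠ 2)) → ((6*j + 3*z ≥ q + 6 → (2*q > 3*j + 2*z + 16 ↔ ((6*j + 4*z ≠ -19 ∨ q = 9) → (3*j + 2*z ≤ -5 ∨ 9*j + 6*z = -23)))) ∧ ((¬(6*j + 3*z ≥ q + 6)) → (2*q > 2*j + z + 9 ↔ ((4*j + 2*z ≠ -5 ∨ q = 9) → (2*j + z ≤ 2 ∨ 6*j + 3*z = -2))))))
Before assert j - 7 ≠ 0: j ≠ 7 ∧ (2*q ≠ 2 → ((3*z ≥ q + 11 → (j + 2*q > 2*z + 6 ↔ ((4*z ≠ 2*j - 19 ∨ q = 4) → (2*z ≤ j - 5 ∨ 6*z = 3*j - 23)))) ∧ ((¬(3*z ≥ q + 11)) → (2*q > z - 1 ↔ ((2*z ≠ -5 ∨ q = 4) → (z ≤ 2 ∨ 3*z = -2)))))) ∧ ((¬(2*q ≠ 2)) → ((6*j + 3*z ≥ q + 6 → (2*q > 3*j + 2*z + 16 ↔ ((6*j + 4*z ≠ -19 ∨ q = 9) → (3*j + 2*z ≤ -5 ∨ 9*j + 6*z = -23)))) ∧ ((¬(6*j + 3*z ≥ q + 6)) → (2*q > 2*j + z + 9 ↔ ((4*j + 2*z ≠ -5 ∨ q = 9) → (2*j + z ≤ 2 ∨ 6*j + 3*z = -2))))))
Before z := 2*j + 5: j ≠ 7 ∧ (2*q ≠ 2 → ((6*j ≥ q - 4 → (2*q > 3*j + 16 ↔ ((6*j ≠ -39 ∨ q = 4) → (3*j ≤ -15 ∨ 9*j = -53)))) ∧ ((¬(6*j ≥ q - 4)) → (2*q > 2*j + 4 ↔ ((4*j ≠ -15 ∨ q = 4) → (2*j ≤ -3 ∨ 6*j = -17)))))) ∧ ((¬(2*q ≠ 2)) → ((12*j ≥ q - 9 → (2*q > 7*j + 26 ↔ ((14*j ≠ -39 ∨ q = 9) → (7*j ≤ -15 ∨ 21*j = -53)))) ∧ ((¬(12*j ≥ q - 9)) → (2*q > 4*j + 14 ↔ ((8*j ≠ -15 ∨ q = 9) → (4*j ≤ -3 ∨ 12*j = -17))))))
The weakest precondition is j ≠ 7 ∧ (2*q ≠ 2 → ((6*j ≥ q - 4 → (2*q > 3*j + 16 ↔ ((6*j ≠ -39 ∨ q = 4) → (3*j ≤ -15 ∨ 9*j = -53)))) ∧ ((¬(6*j ≥ q - 4)) → (2*q > 2*j + 4 ↔ ((4*j ≠ -15 ∨ q = 4) → (2*j ≤ -3 ∨ 6*j = -17)))))) ∧ ((¬(2*q ≠ 2)) → ((12*j ≥ q - 9 → (2*q > 7*j + 26 ↔ ((14*j ≠ -39 ∨ q = 9) → (7*j ≤ -15 ∨ 21*j = -53)))) ∧ ((¬(12*j ≥ q - 9)) → (2*q > 4*j + 14 ↔ ((8*j ≠ -15 ∨ q = 9) → (4*j ≤ -3 ∨ 12*j = -17)))))).
Check whether j ≠ 7 ∧ (2*q ≠ 2 → ((6*j ≥ q - 4 → (2*q > 3*j + 16 ↔ ((6*j ≠ -39 ∨ q = 4) → (3*j ≤ -15 ∨ 9*j = -53)))) ∧ ((¬(6*j ≥ q - 1)) → (2*q > 2*j + 4 ↔ ((4*j ≠ -15 ∨ q = 4) → (2*j ≤ -3 ∨ 6*j = -17)))))) ∧ ((¬(2*q ≠ 2)) → ((12*j ≥ q - 9 → (2*q > 7*j + 26 ↔ ((14*j ≠ -39 ∨ q = 9) → (7*j ≤ -15 ∨ 21*j = -53)))) ∧ ((¬(12*j ≥ q - 9)) → (2*q > 4*j + 14 ↔ ((8*j ≠ -15 ∨ q = 9) → (4*j ≤ -3 ∨ 12*j = -17)))))) implies it.
Every state satisfying the precondition satisfies the weakest precondition: the implication holds.
Answer: valid


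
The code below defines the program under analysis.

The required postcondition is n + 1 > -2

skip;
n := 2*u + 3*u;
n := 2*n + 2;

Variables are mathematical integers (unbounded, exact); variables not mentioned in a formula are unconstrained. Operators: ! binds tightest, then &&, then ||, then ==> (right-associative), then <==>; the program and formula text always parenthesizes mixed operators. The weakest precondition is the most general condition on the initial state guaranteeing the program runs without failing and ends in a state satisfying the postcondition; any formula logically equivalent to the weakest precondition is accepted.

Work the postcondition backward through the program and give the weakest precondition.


Working backward. After the program, the postcondition n + 1 > -2 must hold; in canonical form it is n > -3.
Before n := 2*n + 2: 2*n > -5
Before n := 2*u + 3*u: 10*u > -5
Before skip: 10*u > -5
Answer: WP = 10*u > -5


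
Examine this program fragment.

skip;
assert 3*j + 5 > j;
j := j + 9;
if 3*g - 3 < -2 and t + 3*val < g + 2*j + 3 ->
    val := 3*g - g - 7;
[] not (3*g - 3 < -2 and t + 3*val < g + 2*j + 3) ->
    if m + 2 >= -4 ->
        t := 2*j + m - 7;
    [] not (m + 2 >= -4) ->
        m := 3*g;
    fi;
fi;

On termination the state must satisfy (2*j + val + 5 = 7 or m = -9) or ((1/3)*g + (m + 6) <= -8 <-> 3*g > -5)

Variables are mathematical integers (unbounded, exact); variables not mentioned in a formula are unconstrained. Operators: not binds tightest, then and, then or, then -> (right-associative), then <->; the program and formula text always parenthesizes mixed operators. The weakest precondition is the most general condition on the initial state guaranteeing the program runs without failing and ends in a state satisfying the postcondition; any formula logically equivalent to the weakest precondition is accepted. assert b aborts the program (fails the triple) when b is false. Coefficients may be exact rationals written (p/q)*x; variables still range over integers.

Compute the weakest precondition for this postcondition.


Working backward. After the program, the postcondition (2*j + val + 5 = 7 or m = -9) or ((1/3)*g + (m + 6) <= -8 <-> 3*g > -5) must hold; in canonical form it is 2*j + val = 2 or m = -9 or ((1/3)*g + m <= -14 <-> 3*g > -5).
Then branch requires 2*g + 2*j = 9 or m = -9 or ((1/3)*g + m <= -14 <-> 3*g > -5); else branch requires (m >= -6 -> (2*j + val = 2 or m = -9 or ((1/3)*g + m <= -14 <-> 3*g > -5))) and ((not (m >= -6)) -> (2*j + val = 2 or 3*g = -9 or ((10/3)*g <= -14 <-> 3*g > -5))).
Before the if: ((3*g < 1 and t + 3*val < g + 2*j + 3) -> (2*g + 2*j = 9 or m = -9 or ((1/3)*g + m <= -14 <-> 3*g > -5))) and ((not (3*g < 1 and t + 3*val < g + 2*j + 3)) -> ((m >= -6 -> (2*j + val = 2 or m = -9 or ((1/3)*g + m <= -14 <-> 3*g > -5))) and ((not (m >= -6)) -> (2*j + val = 2 or 3*g = -9 or ((10/3)*g <= -14 <-> 3*g > -5)))))
Before j := j + 9: ((3*g < 1 and t + 3*val < g + 2*j + 21) -> (2*g + 2*j = -9 or m = -9 or ((1/3)*g + m <= -14 <-> 3*g > -5))) and ((not (3*g < 1 and t + 3*val < g + 2*j + 21)) -> ((m >= -6 -> (2*j + val = -16 or m = -9 or ((1/3)*g + m <= -14 <-> 3*g > -5))) and ((not (m >= -6)) -> (2*j + val = -16 or 3*g = -9 or ((10/3)*g <= -14 <-> 3*g > -5)))))
Before assert 3*j + 5 > j: 2*j > -5 and ((3*g < 1 and t + 3*val < g + 2*j + 21) -> (2*g + 2*j = -9 or m = -9 or ((1/3)*g + m <= -14 <-> 3*g > -5))) and ((not (3*g < 1 and t + 3*val < g + 2*j + 21)) -> ((m >= -6 -> (2*j + val = -16 or m = -9 or ((1/3)*g + m <= -14 <-> 3*g > -5))) and ((not (m >= -6)) -> (2*j + val = -16 or 3*g = -9 or ((10/3)*g <= -14 <-> 3*g > -5)))))
Before skip: 2*j > -5 and ((3*g < 1 and t + 3*val < g + 2*j + 21) -> (2*g + 2*j = -9 or m = -9 or ((1/3)*g + m <= -14 <-> 3*g > -5))) and ((not (3*g < 1 and t + 3*val < g + 2*j + 21)) -> ((m >= -6 -> (2*j + val = -16 or m = -9 or ((1/3)*g + m <= -14 <-> 3*g > -5))) and ((not (m >= -6)) -> (2*j + val = -16 or 3*g = -9 or ((10/3)*g <= -14 <-> 3*g > -5)))))
Answer: WP = 2*j > -5 and ((3*g < 1 and t + 3*val < g + 2*j + 21) -> (2*g + 2*j = -9 or m = -9 or ((1/3)*g + m <= -14 <-> 3*g > -5))) and ((not (3*g < 1 and t + 3*val < g + 2*j + 21)) -> ((m >= -6 -> (2*j + val = -16 or m = -9 or ((1/3)*g + m <= -14 <-> 3*g > -5))) and ((not (m >= -6)) -> (2*j + val = -16 or 3*g = -9 or ((10/3)*g <= -14 <-> 3*g > -5)))))


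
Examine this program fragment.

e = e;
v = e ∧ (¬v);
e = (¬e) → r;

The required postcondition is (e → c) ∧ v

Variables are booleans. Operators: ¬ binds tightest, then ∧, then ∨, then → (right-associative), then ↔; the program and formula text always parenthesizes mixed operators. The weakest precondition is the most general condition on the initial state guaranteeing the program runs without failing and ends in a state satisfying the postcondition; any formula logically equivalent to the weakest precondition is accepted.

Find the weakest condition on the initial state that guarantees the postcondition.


Working backward. After the program, (e → c) ∧ v must hold.
Before e := (¬e) → r: (((¬e) → r) → c) ∧ v
Before v := e ∧ (¬v): (((¬e) → r) → c) ∧ e ∧ (¬v)
Before e := e: (((¬e) → r) → c) ∧ e ∧ (¬v)
Answer: WP = (((¬e) → r) → c) ∧ e ∧ (¬v)


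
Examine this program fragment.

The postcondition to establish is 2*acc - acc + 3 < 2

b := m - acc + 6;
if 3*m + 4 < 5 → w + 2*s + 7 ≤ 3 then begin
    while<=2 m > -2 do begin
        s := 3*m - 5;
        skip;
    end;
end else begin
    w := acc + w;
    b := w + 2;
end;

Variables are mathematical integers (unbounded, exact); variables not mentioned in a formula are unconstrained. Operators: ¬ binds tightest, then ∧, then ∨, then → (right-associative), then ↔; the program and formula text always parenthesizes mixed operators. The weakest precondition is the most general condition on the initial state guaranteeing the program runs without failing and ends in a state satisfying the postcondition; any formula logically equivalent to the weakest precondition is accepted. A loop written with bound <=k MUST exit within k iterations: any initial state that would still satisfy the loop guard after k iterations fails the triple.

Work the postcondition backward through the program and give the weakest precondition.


Working backward. After the program, the postcondition 2*acc - acc + 3 < 2 must hold; in canonical form it is acc < -1.
Then branch requires (m > -2 → ((m > -2 → ((¬(m > -2)) ∧ acc < -1)) ∧ ((¬(m > -2)) → acc < -1))) ∧ ((¬(m > -2)) → acc < -1); else branch requires acc < -1.
Before the if: ((3*m < 1 → 2*s + w ≤ -4) → ((m > -2 → ((m > -2 → ((¬(m > -2)) ∧ acc < -1)) ∧ ((¬(m > -2)) → acc < -1))) ∧ ((¬(m > -2)) → acc < -1))) ∧ ((¬(3*m < 1 → 2*s + w ≤ -4)) → acc < -1)
Before b := m - acc + 6: ((3*m < 1 → 2*s + w ≤ -4) → ((m > -2 → ((m > -2 → ((¬(m > -2)) ∧ acc < -1)) ∧ ((¬(m > -2)) → acc < -1))) ∧ ((¬(m > -2)) → acc < -1))) ∧ ((¬(3*m < 1 → 2*s + w ≤ -4)) → acc < -1)
Answer: WP = ((3*m < 1 → 2*s + w ≤ -4) → ((m > -2 → ((m > -2 → ((¬(m > -2)) ∧ acc < -1)) ∧ ((¬(m > -2)) → acc < -1))) ∧ ((¬(m > -2)) → acc < -1))) ∧ ((¬(3*m < 1 → 2*s + w ≤ -4)) → acc < -1)


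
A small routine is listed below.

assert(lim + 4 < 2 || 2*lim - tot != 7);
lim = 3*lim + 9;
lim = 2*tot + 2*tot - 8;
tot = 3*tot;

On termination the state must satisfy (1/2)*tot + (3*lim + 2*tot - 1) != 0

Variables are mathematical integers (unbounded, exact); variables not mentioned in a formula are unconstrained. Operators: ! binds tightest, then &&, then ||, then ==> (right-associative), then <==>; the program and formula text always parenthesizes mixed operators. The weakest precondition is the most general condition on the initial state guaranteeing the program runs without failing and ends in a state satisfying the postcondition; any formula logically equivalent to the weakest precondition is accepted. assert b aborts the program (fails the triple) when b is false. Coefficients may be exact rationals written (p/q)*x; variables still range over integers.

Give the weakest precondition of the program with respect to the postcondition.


Working backward. After the program, the postcondition (1/2)*tot + (3*lim + 2*tot - 1) != 0 must hold; in canonical form it is 3*lim + (5/2)*tot != 1.
Before tot := 3*tot: 3*lim + (15/2)*tot != 1
Before lim := 2*tot + 2*tot - 8: (39/2)*tot != 25
Before lim := 3*lim + 9: (39/2)*tot != 25
Before assert lim + 4 < 2 || 2*lim - tot != 7: (lim < -2 || 2*lim != tot + 7) && (39/2)*tot != 25
Answer: WP = (lim < -2 || 2*lim != tot + 7) && (39/2)*tot != 25


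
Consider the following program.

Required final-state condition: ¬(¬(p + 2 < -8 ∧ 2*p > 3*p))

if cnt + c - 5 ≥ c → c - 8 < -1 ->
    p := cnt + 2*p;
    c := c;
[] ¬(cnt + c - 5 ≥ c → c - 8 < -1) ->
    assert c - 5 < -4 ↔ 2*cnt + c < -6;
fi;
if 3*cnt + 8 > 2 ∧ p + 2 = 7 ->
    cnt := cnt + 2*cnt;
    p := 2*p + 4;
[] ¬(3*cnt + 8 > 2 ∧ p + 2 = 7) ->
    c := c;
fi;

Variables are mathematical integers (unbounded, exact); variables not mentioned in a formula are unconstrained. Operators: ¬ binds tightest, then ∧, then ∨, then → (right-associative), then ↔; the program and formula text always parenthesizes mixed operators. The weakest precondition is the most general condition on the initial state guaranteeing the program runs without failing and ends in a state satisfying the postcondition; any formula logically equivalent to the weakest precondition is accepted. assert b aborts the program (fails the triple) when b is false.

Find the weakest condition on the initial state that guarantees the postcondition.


Working backward. After the program, the postcondition ¬(¬(p + 2 < -8 ∧ 2*p > 3*p)) must hold; in canonical form it is p < -10 ∧ p < 0.
Then branch requires 2*p < -14 ∧ 2*p < -4; else branch requires p < -10 ∧ p < 0.
Before the if: ((3*cnt > -6 ∧ p = 5) → (2*p < -14 ∧ 2*p < -4)) ∧ ((¬(3*cnt > -6 ∧ p = 5)) → (p < -10 ∧ p < 0))
Then branch requires ((3*cnt > -6 ∧ cnt + 2*p = 5) → (2*cnt + 4*p < -14 ∧ 2*cnt + 4*p < -4)) ∧ ((¬(3*cnt > -6 ∧ cnt + 2*p = 5)) → (cnt + 2*p < -10 ∧ cnt + 2*p < 0)); else branch requires (c < 1 ↔ c + 2*cnt < -6) ∧ ((3*cnt > -6 ∧ p = 5) → (2*p < -14 ∧ 2*p < -4)) ∧ ((¬(3*cnt > -6 ∧ p = 5)) → (p < -10 ∧ p < 0)).
Before the if: ((cnt ≥ 5 → c < 7) → (((3*cnt > -6 ∧ cnt + 2*p = 5) → (2*cnt + 4*p < -14 ∧ 2*cnt + 4*p < -4)) ∧ ((¬(3*cnt > -6 ∧ cnt + 2*p = 5)) → (cnt + 2*p < -10 ∧ cnt + 2*p < 0)))) ∧ ((¬(cnt ≥ 5 → c < 7)) → ((c < 1 ↔ c + 2*cnt < -6) ∧ ((3*cnt > -6 ∧ p = 5) → (2*p < -14 ∧ 2*p < -4)) ∧ ((¬(3*cnt > -6 ∧ p = 5)) → (p < -10 ∧ p < 0))))
Answer: WP = ((cnt ≥ 5 → c < 7) → (((3*cnt > -6 ∧ cnt + 2*p = 5) → (2*cnt + 4*p < -14 ∧ 2*cnt + 4*p < -4)) ∧ ((¬(3*cnt > -6 ∧ cnt + 2*p = 5)) → (cnt + 2*p < -10 ∧ cnt + 2*p < 0)))) ∧ ((¬(cnt ≥ 5 → c < 7)) → ((c < 1 ↔ c + 2*cnt < -6) ∧ ((3*cnt > -6 ∧ p = 5) → (2*p < -14 ∧ 2*p < -4)) ∧ ((¬(3*cnt > -6 ∧ p = 5)) → (p < -10 ∧ p < 0))))


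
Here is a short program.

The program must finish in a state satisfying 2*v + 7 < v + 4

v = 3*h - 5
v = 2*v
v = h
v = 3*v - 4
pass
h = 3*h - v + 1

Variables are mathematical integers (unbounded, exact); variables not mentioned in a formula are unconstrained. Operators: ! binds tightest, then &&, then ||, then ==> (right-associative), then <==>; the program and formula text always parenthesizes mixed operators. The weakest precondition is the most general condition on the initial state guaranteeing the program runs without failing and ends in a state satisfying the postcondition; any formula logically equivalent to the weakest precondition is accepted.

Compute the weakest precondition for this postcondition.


Working backward. After the program, the postcondition 2*v + 7 < v + 4 must hold; in canonical form it is v < -3.
Before h := 3*h - v + 1: v < -3
Before skip: v < -3
Before v := 3*v - 4: 3*v < 1
Before v := h: 3*h < 1
Before v := 2*v: 3*h < 1
Before v := 3*h - 5: 3*h < 1
Answer: WP = 3*h < 1


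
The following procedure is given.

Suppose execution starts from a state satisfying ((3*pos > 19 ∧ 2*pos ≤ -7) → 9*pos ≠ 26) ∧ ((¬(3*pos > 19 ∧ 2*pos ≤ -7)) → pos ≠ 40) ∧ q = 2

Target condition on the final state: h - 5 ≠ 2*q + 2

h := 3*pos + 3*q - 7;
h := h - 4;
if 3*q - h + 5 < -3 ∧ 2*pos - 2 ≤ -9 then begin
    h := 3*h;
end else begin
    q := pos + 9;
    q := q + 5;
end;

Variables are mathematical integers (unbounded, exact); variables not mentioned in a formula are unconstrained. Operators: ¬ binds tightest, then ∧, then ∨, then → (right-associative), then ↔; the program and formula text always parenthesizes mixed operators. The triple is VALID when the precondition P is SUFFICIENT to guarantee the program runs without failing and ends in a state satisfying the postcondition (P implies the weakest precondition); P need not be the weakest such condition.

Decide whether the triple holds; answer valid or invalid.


Working backward. After the program, the postcondition h - 5 ≠ 2*q + 2 must hold; in canonical form it is h ≠ 2*q + 7.
Then branch requires 3*h ≠ 2*q + 7; else branch requires h ≠ 2*pos + 35.
Before the if: ((3*q < h - 8 ∧ 2*pos ≤ -7) → 3*h ≠ 2*q + 7) ∧ ((¬(3*q < h - 8 ∧ 2*pos ≤ -7)) → h ≠ 2*pos + 35)
Before h := h - 4: ((3*q < h - 12 ∧ 2*pos ≤ -7) → 3*h ≠ 2*q + 19) ∧ ((¬(3*q < h - 12 ∧ 2*pos ≤ -7)) → h ≠ 2*pos + 39)
Before h := 3*pos + 3*q - 7: ((3*pos > 19 ∧ 2*pos ≤ -7) → 9*pos + 7*q ≠ 40) ∧ ((¬(3*pos > 19 ∧ 2*pos ≤ -7)) → pos + 3*q ≠ 46)
The weakest precondition is ((3*pos > 19 ∧ 2*pos ≤ -7) → 9*pos + 7*q ≠ 40) ∧ ((¬(3*pos > 19 ∧ 2*pos ≤ -7)) → pos + 3*q ≠ 46).
Check whether ((3*pos > 19 ∧ 2*pos ≤ -7) → 9*pos ≠ 26) ∧ ((¬(3*pos > 19 ∧ 2*pos ≤ -7)) → pos ≠ 40) ∧ q = 2 implies it.
Every state satisfying the precondition satisfies the weakest precondition: the implication holds.
Answer: valid


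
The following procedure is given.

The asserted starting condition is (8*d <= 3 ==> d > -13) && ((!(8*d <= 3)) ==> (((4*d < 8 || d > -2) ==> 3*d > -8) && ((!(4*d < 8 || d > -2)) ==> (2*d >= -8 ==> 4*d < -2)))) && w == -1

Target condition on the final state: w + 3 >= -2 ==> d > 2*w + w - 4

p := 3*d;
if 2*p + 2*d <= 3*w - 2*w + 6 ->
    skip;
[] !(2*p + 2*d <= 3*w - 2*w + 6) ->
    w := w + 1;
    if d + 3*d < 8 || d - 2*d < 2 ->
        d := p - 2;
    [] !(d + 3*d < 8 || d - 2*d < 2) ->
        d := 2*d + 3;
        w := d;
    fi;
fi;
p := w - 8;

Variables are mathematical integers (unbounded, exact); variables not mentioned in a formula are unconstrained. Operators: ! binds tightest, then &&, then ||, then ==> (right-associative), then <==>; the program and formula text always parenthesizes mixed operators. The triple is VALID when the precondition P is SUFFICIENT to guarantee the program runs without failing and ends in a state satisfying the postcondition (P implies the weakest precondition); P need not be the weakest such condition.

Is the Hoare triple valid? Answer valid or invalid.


Working backward. After the program, the postcondition w + 3 >= -2 ==> d > 2*w + w - 4 must hold; in canonical form it is w >= -5 ==> d > 3*w - 4.
Before p := w - 8: w >= -5 ==> d > 3*w - 4
Then branch requires w >= -5 ==> d > 3*w - 4; else branch requires ((4*d < 8 || d > -2) ==> (w >= -6 ==> p > 3*w + 1)) && ((!(4*d < 8 || d > -2)) ==> (2*d >= -8 ==> 4*d < -2)).
Before the if: (2*d + 2*p <= w + 6 ==> (w >= -5 ==> d > 3*w - 4)) && ((!(2*d + 2*p <= w + 6)) ==> (((4*d < 8 || d > -2) ==> (w >= -6 ==> p > 3*w + 1)) && ((!(4*d < 8 || d > -2)) ==> (2*d >= -8 ==> 4*d < -2))))
Before p := 3*d: (8*d <= w + 6 ==> (w >= -5 ==> d > 3*w - 4)) && ((!(8*d <= w + 6)) ==> (((4*d < 8 || d > -2) ==> (w >= -6 ==> 3*d > 3*w + 1)) && ((!(4*d < 8 || d > -2)) ==> (2*d >= -8 ==> 4*d < -2))))
The weakest precondition is (8*d <= w + 6 ==> (w >= -5 ==> d > 3*w - 4)) && ((!(8*d <= w + 6)) ==> (((4*d < 8 || d > -2) ==> (w >= -6 ==> 3*d > 3*w + 1)) && ((!(4*d < 8 || d > -2)) ==> (2*d >= -8 ==> 4*d < -2)))).
Check whether (8*d <= 3 ==> d > -13) && ((!(8*d <= 3)) ==> (((4*d < 8 || d > -2) ==> 3*d > -8) && ((!(4*d < 8 || d > -2)) ==> (2*d >= -8 ==> 4*d < -2)))) && w == -1 implies it.
Countermodel: at the initial state d = -7, w = -1, the precondition holds but the weakest precondition fails.
Answer: invalid
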